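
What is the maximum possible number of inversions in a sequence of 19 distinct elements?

171

A reversed (strictly descending) arrangement makes every pair an inversion, giving C(19, 2) inversions.
C(19, 2) = 19·18/2 = 171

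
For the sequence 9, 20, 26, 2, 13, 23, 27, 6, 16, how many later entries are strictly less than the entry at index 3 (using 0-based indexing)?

The element at index 3 is 2.
Elements after it: 13, 23, 27, 6, 16
None of them are smaller than 2.

0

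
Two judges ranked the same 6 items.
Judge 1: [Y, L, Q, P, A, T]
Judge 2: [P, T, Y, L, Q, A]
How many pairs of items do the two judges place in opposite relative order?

Assign each item its position (1..6) in the first ordering, then rewrite the second ordering as that position sequence:
positions: Y→1, L→2, Q→3, P→4, A→5, T→6
second ordering as positions: [4, 6, 1, 2, 3, 5]
Discordant pairs = inversions in this position sequence.
4: 1, 2, 3 → 3
6: 1, 2, 3, 5 → 4
1: 0
2: 0
3: 0
5: 0
Total: 3 + 4 + 0 + 0 + 0 + 0 = 7

7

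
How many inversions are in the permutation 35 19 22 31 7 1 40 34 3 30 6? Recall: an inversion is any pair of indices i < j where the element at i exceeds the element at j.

33

Count, for each position, how many later elements it exceeds:
35 → 19, 22, 31, 7, 1, 34, 3, 30, 6 → 9
19 → 7, 1, 3, 6 → 4
22 → 7, 1, 3, 6 → 4
31 → 7, 1, 3, 30, 6 → 5
7 → 1, 3, 6 → 3
1 → none → 0
40 → 34, 3, 30, 6 → 4
34 → 3, 30, 6 → 3
3 → none → 0
30 → 6 → 1
6 → none → 0
Sum: 9 + 4 + 4 + 5 + 3 + 0 + 4 + 3 + 0 + 1 + 0 = 33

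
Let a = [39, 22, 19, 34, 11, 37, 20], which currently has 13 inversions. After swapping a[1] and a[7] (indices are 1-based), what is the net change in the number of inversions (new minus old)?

Positions 1 and 7 hold 39 and 20; after swapping, the array is [20, 22, 19, 34, 11, 37, 39].
For each element, count later entries that are smaller:
20: 2
22: 2
19: 1
34: 1
11: 0
37: 0
39: 0
Sum: 2 + 2 + 1 + 1 + 0 + 0 + 0 = 6
Change: 6 − 13 = -7

-7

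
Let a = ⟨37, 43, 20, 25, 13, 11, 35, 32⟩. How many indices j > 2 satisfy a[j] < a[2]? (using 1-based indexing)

6

The element at index 2 is 43.
Elements after it: 20, 25, 13, 11, 35, 32
Those smaller than 43: 20, 25, 13, 11, 35, 32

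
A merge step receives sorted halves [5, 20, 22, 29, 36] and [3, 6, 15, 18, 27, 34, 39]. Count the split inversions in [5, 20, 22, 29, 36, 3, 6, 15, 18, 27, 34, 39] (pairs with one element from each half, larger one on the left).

20 cross-inversions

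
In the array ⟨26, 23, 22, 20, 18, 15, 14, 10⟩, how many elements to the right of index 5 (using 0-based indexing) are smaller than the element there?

2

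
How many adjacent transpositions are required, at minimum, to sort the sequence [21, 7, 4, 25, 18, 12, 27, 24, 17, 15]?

21

Each adjacent swap fixes exactly one inversion, so the minimum swap count equals the number of inversions.
Count inversions — for each element, later elements that are smaller:
21: 7, 4, 18, 12, 17, 15 → 6
7: 4 → 1
4: none → 0
25: 18, 12, 24, 17, 15 → 5
18: 12, 17, 15 → 3
12: none → 0
27: 24, 17, 15 → 3
24: 17, 15 → 2
17: 15 → 1
15: none → 0
Total inversions: 6 + 1 + 0 + 5 + 3 + 0 + 3 + 2 + 1 + 0 = 21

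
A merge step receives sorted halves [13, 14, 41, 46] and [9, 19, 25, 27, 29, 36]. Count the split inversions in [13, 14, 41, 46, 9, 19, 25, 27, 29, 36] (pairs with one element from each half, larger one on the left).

14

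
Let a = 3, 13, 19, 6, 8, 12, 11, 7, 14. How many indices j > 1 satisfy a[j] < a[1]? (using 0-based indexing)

5

The element at index 1 is 13.
Elements after it: 19, 6, 8, 12, 11, 7, 14
Those smaller than 13: 6, 8, 12, 11, 7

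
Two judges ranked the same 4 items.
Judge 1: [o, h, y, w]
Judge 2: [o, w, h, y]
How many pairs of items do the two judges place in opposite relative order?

Assign each item its position (1..4) in the first ordering, then rewrite the second ordering as that position sequence:
positions: o→1, h→2, y→3, w→4
second ordering as positions: [1, 4, 2, 3]
Discordant pairs = inversions in this position sequence.
1: 0
4: 2, 3 → 2
2: 0
3: 0
Total: 0 + 2 + 0 + 0 = 2

Discordant pairs: 2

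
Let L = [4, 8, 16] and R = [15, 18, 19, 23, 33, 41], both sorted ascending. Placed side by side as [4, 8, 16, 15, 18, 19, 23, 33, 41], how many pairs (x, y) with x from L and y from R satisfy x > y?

Count, for every r in R, how many entries of L exceed r:
r = 15: 16 → 1
r = 18: none → 0
r = 19: none → 0
r = 23: none → 0
r = 33: none → 0
r = 41: none → 0
Cross-inversions: 1 + 0 + 0 + 0 + 0 + 0 = 1

1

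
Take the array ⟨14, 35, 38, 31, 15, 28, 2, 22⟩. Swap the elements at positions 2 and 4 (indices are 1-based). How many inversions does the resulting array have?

17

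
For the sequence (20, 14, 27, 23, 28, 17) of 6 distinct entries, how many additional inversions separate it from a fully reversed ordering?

9 inversions short

Maximum inversions for 6 distinct elements is C(6, 2) = 6·5/2 = 15.
Current inversions — for each element, count later smaller elements:
20: 2
14: 0
27: 2
23: 1
28: 1
17: 0
Current total: 2 + 0 + 2 + 1 + 1 + 0 = 6
Shortfall: 15 − 6 = 9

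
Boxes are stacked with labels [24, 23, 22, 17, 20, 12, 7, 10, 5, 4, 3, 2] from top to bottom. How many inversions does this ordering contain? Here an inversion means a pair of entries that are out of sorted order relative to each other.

Count, for each position, how many later elements it exceeds:
24: 11
23: 10
22: 9
17: 7
20: 7
12: 6
7: 4
10: 4
5: 3
4: 2
3: 1
2: 0
Sum: 11 + 10 + 9 + 7 + 7 + 6 + 4 + 4 + 3 + 2 + 1 + 0 = 64

64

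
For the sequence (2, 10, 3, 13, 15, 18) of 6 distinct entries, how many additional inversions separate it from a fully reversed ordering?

14 inversions short

Maximum inversions for 6 distinct elements is C(6, 2) = 6·5/2 = 15.
Current inversions — for each element, count later smaller elements:
2: 0
10: 1
3: 0
13: 0
15: 0
18: 0
Current total: 0 + 1 + 0 + 0 + 0 + 0 = 1
Shortfall: 15 − 1 = 14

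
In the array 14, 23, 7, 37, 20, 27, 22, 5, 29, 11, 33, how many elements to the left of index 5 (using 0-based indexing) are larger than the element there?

1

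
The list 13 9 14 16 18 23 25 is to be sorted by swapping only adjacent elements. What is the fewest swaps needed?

1

Minimum adjacent swaps = number of inversions (each swap of adjacent out-of-order elements removes one inversion and no swap can remove more).
Count inversions — for each element, later elements that are smaller:
13: 9 → 1
9: none → 0
14: none → 0
16: none → 0
18: none → 0
23: none → 0
25: none → 0
Total inversions: 1 + 0 + 0 + 0 + 0 + 0 + 0 = 1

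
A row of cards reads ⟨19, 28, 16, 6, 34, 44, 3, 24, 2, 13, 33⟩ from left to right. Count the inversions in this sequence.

There are 30 inversions.

Element-by-element contributions:
19 → 16, 6, 3, 2, 13 → 5
28 → 16, 6, 3, 24, 2, 13 → 6
16 → 6, 3, 2, 13 → 4
6 → 3, 2 → 2
34 → 3, 24, 2, 13, 33 → 5
44 → 3, 24, 2, 13, 33 → 5
3 → 2 → 1
24 → 2, 13 → 2
2 → none → 0
13 → none → 0
33 → none → 0
Sum: 5 + 6 + 4 + 2 + 5 + 5 + 1 + 2 + 0 + 0 + 0 = 30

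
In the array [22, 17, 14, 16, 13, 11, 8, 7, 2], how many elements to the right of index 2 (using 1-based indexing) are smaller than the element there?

7

The element at index 2 is 17.
Elements after it: 14, 16, 13, 11, 8, 7, 2
Those smaller than 17: 14, 16, 13, 11, 8, 7, 2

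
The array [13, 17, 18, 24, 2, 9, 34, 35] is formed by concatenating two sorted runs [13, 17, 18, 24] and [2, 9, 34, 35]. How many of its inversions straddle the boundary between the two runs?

For each element r of the right run, count left-run elements greater than r:
r = 2: 13, 17, 18, 24 → 4
r = 9: 13, 17, 18, 24 → 4
r = 34: none → 0
r = 35: none → 0
Cross-inversions: 4 + 4 + 0 + 0 = 8

8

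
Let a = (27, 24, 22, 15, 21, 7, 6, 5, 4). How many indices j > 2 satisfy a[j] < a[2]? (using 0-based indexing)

6

The element at index 2 is 22.
Elements after it: 15, 21, 7, 6, 5, 4
Those smaller than 22: 15, 21, 7, 6, 5, 4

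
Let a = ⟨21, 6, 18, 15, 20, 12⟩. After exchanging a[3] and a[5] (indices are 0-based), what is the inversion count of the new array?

Positions 3 and 5 hold 15 and 12; after swapping, the array is [21, 6, 18, 12, 20, 15].
Element-by-element contributions:
21 → 6, 18, 12, 20, 15 → 5
6 → none → 0
18 → 12, 15 → 2
12 → none → 0
20 → 15 → 1
15 → none → 0
Sum: 5 + 0 + 2 + 0 + 1 + 0 = 8

8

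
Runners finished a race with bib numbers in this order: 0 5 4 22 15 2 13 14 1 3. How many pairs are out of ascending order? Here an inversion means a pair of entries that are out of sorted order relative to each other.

23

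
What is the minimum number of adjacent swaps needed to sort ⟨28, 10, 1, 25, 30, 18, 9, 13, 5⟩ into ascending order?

23 adjacent swaps

Each adjacent swap fixes exactly one inversion, so the minimum swap count equals the number of inversions.
Count inversions — for each element, later elements that are smaller:
28: 10, 1, 25, 18, 9, 13, 5 → 7
10: 1, 9, 5 → 3
1: none → 0
25: 18, 9, 13, 5 → 4
30: 18, 9, 13, 5 → 4
18: 9, 13, 5 → 3
9: 5 → 1
13: 5 → 1
5: none → 0
Total inversions: 7 + 3 + 0 + 4 + 4 + 3 + 1 + 1 + 0 = 23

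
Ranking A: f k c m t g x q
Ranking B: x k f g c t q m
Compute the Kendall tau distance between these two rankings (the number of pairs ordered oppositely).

12 discordant pairs

Assign each item its position (1..8) in the first ordering, then rewrite the second ordering as that position sequence:
positions: f→1, k→2, c→3, m→4, t→5, g→6, x→7, q→8
second ordering as positions: [7, 2, 1, 6, 3, 5, 8, 4]
Discordant pairs = inversions in this position sequence.
7: 2, 1, 6, 3, 5, 4 → 6
2: 1 → 1
1: 0
6: 3, 5, 4 → 3
3: 0
5: 4 → 1
8: 4 → 1
4: 0
Total: 6 + 1 + 0 + 3 + 0 + 1 + 1 + 0 = 12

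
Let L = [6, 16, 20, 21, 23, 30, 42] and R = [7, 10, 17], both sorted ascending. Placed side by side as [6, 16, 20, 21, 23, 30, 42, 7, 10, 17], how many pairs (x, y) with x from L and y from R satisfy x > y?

For each element r of the right run, count left-run elements greater than r:
r = 7: 16, 20, 21, 23, 30, 42 → 6
r = 10: 16, 20, 21, 23, 30, 42 → 6
r = 17: 20, 21, 23, 30, 42 → 5
Cross-inversions: 6 + 6 + 5 = 17

Cross-inversions: 17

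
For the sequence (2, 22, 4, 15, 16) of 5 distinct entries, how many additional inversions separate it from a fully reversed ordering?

7

Maximum inversions for 5 distinct elements is C(5, 2) = 5·4/2 = 10.
Current inversions — for each element, count later smaller elements:
2: 0
22: 3
4: 0
15: 0
16: 0
Current total: 0 + 3 + 0 + 0 + 0 = 3
Shortfall: 10 − 3 = 7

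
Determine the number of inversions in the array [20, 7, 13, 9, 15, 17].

Sweep left to right; for each value list the smaller values that follow it:
20: 5
7: 0
13: 1
9: 0
15: 0
17: 0
Sum: 5 + 0 + 1 + 0 + 0 + 0 = 6

6 inversions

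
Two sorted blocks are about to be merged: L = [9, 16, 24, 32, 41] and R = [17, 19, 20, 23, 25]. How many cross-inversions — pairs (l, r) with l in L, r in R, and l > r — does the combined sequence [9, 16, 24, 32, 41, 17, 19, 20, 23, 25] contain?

14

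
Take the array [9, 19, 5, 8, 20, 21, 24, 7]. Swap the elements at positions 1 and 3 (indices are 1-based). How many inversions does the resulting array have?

Positions 1 and 3 hold 9 and 5; after swapping, the array is [5, 19, 9, 8, 20, 21, 24, 7].
For each element, count later entries that are smaller:
5 → none → 0
19 → 9, 8, 7 → 3
9 → 8, 7 → 2
8 → 7 → 1
20 → 7 → 1
21 → 7 → 1
24 → 7 → 1
7 → none → 0
Sum: 0 + 3 + 2 + 1 + 1 + 1 + 1 + 0 = 9

9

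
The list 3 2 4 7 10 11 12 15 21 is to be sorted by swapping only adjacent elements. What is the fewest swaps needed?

1

Minimum adjacent swaps = number of inversions (each swap of adjacent out-of-order elements removes one inversion and no swap can remove more).
Count inversions — for each element, later elements that are smaller:
3: 2 → 1
2: none → 0
4: none → 0
7: none → 0
10: none → 0
11: none → 0
12: none → 0
15: none → 0
21: none → 0
Total inversions: 1 + 0 + 0 + 0 + 0 + 0 + 0 + 0 + 0 = 1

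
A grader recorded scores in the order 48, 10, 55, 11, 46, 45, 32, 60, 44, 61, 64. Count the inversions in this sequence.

17

Sweep left to right; for each value list the smaller values that follow it:
48: 6
10: 0
55: 5
11: 0
46: 3
45: 2
32: 0
60: 1
44: 0
61: 0
64: 0
Sum: 6 + 0 + 5 + 0 + 3 + 2 + 0 + 1 + 0 + 0 + 0 = 17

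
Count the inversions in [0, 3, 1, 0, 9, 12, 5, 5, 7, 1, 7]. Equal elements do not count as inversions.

Count, for each position, how many later elements it exceeds:
0 → none → 0
3 → 1, 0, 1 → 3
1 → 0 → 1
0 → none → 0
9 → 5, 5, 7, 1, 7 → 5
12 → 5, 5, 7, 1, 7 → 5
5 → 1 → 1
5 → 1 → 1
7 → 1 → 1
1 → none → 0
7 → none → 0
Sum: 0 + 3 + 1 + 0 + 5 + 5 + 1 + 1 + 1 + 0 + 0 = 17

17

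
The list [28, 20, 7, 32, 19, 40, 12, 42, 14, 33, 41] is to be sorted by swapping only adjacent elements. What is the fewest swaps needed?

20

Minimum adjacent swaps = number of inversions (each swap of adjacent out-of-order elements removes one inversion and no swap can remove more).
Count inversions — for each element, later elements that are smaller:
28: 20, 7, 19, 12, 14 → 5
20: 7, 19, 12, 14 → 4
7: none → 0
32: 19, 12, 14 → 3
19: 12, 14 → 2
40: 12, 14, 33 → 3
12: none → 0
42: 14, 33, 41 → 3
14: none → 0
33: none → 0
41: none → 0
Total inversions: 5 + 4 + 0 + 3 + 2 + 3 + 0 + 3 + 0 + 0 + 0 = 20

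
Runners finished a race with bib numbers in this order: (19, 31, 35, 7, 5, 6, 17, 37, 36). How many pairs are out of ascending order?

Sweep left to right; for each value list the smaller values that follow it:
19 → 7, 5, 6, 17 → 4
31 → 7, 5, 6, 17 → 4
35 → 7, 5, 6, 17 → 4
7 → 5, 6 → 2
5 → none → 0
6 → none → 0
17 → none → 0
37 → 36 → 1
36 → none → 0
Sum: 4 + 4 + 4 + 2 + 0 + 0 + 0 + 1 + 0 = 15

15 inversions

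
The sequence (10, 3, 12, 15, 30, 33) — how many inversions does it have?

1 inversion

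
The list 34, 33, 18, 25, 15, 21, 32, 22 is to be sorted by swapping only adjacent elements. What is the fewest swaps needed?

18

Each adjacent swap fixes exactly one inversion, so the minimum swap count equals the number of inversions.
Count inversions — for each element, later elements that are smaller:
34: 33, 18, 25, 15, 21, 32, 22 → 7
33: 18, 25, 15, 21, 32, 22 → 6
18: 15 → 1
25: 15, 21, 22 → 3
15: none → 0
21: none → 0
32: 22 → 1
22: none → 0
Total inversions: 7 + 6 + 1 + 3 + 0 + 0 + 1 + 0 = 18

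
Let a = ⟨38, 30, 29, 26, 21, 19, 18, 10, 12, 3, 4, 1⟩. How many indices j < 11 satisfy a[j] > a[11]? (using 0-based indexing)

11

The element at index 11 is 1.
Elements before it: 38, 30, 29, 26, 21, 19, 18, 10, 12, 3, 4
Those larger than 1: 38, 30, 29, 26, 21, 19, 18, 10, 12, 3, 4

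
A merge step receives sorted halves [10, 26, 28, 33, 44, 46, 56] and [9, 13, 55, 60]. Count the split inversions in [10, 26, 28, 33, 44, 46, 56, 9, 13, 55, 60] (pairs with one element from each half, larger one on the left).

14

For each element r of the right run, count left-run elements greater than r:
r = 9: 10, 26, 28, 33, 44, 46, 56 → 7
r = 13: 26, 28, 33, 44, 46, 56 → 6
r = 55: 56 → 1
r = 60: none → 0
Cross-inversions: 7 + 6 + 1 + 0 = 14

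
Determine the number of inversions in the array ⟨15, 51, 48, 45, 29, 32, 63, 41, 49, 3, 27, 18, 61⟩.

Element-by-element contributions:
15 → 3 → 1
51 → 48, 45, 29, 32, 41, 49, 3, 27, 18 → 9
48 → 45, 29, 32, 41, 3, 27, 18 → 7
45 → 29, 32, 41, 3, 27, 18 → 6
29 → 3, 27, 18 → 3
32 → 3, 27, 18 → 3
63 → 41, 49, 3, 27, 18, 61 → 6
41 → 3, 27, 18 → 3
49 → 3, 27, 18 → 3
3 → none → 0
27 → 18 → 1
18 → none → 0
61 → none → 0
Sum: 1 + 9 + 7 + 6 + 3 + 3 + 6 + 3 + 3 + 0 + 1 + 0 + 0 = 42

42 inversions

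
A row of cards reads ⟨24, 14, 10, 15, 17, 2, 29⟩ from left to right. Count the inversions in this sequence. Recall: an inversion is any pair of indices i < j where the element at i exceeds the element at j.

10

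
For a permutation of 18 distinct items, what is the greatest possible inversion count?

The maximum occurs when the array is in strictly decreasing order: every one of the C(18, 2) pairs is inverted.
C(18, 2) = 18·17/2 = 153

153 inversions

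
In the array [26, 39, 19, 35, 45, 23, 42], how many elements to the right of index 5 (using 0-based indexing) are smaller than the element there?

0 such elements

The element at index 5 is 23.
Elements after it: 42
None of them are smaller than 23.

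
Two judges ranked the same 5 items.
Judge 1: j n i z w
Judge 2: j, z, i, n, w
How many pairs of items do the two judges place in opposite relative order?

3

Assign each item its position (1..5) in the first ordering, then rewrite the second ordering as that position sequence:
positions: j→1, n→2, i→3, z→4, w→5
second ordering as positions: [1, 4, 3, 2, 5]
Discordant pairs = inversions in this position sequence.
1: 0
4: 3, 2 → 2
3: 2 → 1
2: 0
5: 0
Total: 0 + 2 + 1 + 0 + 0 = 3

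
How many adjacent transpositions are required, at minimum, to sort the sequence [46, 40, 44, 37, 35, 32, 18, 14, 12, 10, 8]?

54

Each adjacent swap fixes exactly one inversion, so the minimum swap count equals the number of inversions.
Count inversions — for each element, later elements that are smaller:
46: 40, 44, 37, 35, 32, 18, 14, 12, 10, 8 → 10
40: 37, 35, 32, 18, 14, 12, 10, 8 → 8
44: 37, 35, 32, 18, 14, 12, 10, 8 → 8
37: 35, 32, 18, 14, 12, 10, 8 → 7
35: 32, 18, 14, 12, 10, 8 → 6
32: 18, 14, 12, 10, 8 → 5
18: 14, 12, 10, 8 → 4
14: 12, 10, 8 → 3
12: 10, 8 → 2
10: 8 → 1
8: none → 0
Total inversions: 10 + 8 + 8 + 7 + 6 + 5 + 4 + 3 + 2 + 1 + 0 = 54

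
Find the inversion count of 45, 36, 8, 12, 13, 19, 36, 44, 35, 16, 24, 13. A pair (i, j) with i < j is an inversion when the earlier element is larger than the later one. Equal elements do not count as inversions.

For each element, count later entries that are smaller:
45: 11
36: 8
8: 0
12: 0
13: 0
19: 2
36: 4
44: 4
35: 3
16: 1
24: 1
13: 0
Sum: 11 + 8 + 0 + 0 + 0 + 2 + 4 + 4 + 3 + 1 + 1 + 0 = 34

There are 34 inversions.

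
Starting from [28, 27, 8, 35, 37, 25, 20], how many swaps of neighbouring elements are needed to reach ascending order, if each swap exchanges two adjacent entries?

The minimum number of adjacent swaps to sort an array equals its inversion count, since every such swap removes exactly one inversion.
Count inversions — for each element, later elements that are smaller:
28: 27, 8, 25, 20 → 4
27: 8, 25, 20 → 3
8: none → 0
35: 25, 20 → 2
37: 25, 20 → 2
25: 20 → 1
20: none → 0
Total inversions: 4 + 3 + 0 + 2 + 2 + 1 + 0 = 12

12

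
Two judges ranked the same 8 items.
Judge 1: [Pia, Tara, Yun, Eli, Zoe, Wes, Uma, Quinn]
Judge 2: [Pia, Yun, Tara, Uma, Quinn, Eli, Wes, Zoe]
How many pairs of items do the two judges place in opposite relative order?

8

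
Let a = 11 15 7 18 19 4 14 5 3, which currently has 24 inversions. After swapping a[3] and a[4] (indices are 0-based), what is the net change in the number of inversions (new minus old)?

+1

Positions 3 and 4 hold 18 and 19; after swapping, the array is [11, 15, 7, 19, 18, 4, 14, 5, 3].
Element-by-element contributions:
11 → 7, 4, 5, 3 → 4
15 → 7, 4, 14, 5, 3 → 5
7 → 4, 5, 3 → 3
19 → 18, 4, 14, 5, 3 → 5
18 → 4, 14, 5, 3 → 4
4 → 3 → 1
14 → 5, 3 → 2
5 → 3 → 1
3 → none → 0
Sum: 4 + 5 + 3 + 5 + 4 + 1 + 2 + 1 + 0 = 25
Change: 25 − 24 = +1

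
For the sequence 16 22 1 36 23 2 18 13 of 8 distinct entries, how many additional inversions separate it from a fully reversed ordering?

13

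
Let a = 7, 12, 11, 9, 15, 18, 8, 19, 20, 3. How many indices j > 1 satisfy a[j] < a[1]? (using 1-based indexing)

1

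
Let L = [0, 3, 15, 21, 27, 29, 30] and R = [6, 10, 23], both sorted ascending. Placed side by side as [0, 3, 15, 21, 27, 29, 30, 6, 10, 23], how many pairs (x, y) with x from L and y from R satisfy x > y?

13 cross-inversions

Take each right-half value and tally the left-half values above it:
r = 6: 15, 21, 27, 29, 30 → 5
r = 10: 15, 21, 27, 29, 30 → 5
r = 23: 27, 29, 30 → 3
Cross-inversions: 5 + 5 + 3 = 13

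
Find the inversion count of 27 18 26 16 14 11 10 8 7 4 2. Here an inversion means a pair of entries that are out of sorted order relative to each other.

54 out-of-order pairs

Count, for each position, how many later elements it exceeds:
27 → 18, 26, 16, 14, 11, 10, 8, 7, 4, 2 → 10
18 → 16, 14, 11, 10, 8, 7, 4, 2 → 8
26 → 16, 14, 11, 10, 8, 7, 4, 2 → 8
16 → 14, 11, 10, 8, 7, 4, 2 → 7
14 → 11, 10, 8, 7, 4, 2 → 6
11 → 10, 8, 7, 4, 2 → 5
10 → 8, 7, 4, 2 → 4
8 → 7, 4, 2 → 3
7 → 4, 2 → 2
4 → 2 → 1
2 → none → 0
Sum: 10 + 8 + 8 + 7 + 6 + 5 + 4 + 3 + 2 + 1 + 0 = 54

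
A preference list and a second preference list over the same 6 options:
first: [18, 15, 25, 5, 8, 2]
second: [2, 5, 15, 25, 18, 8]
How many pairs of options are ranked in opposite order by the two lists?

Assign each item its position (1..6) in the first ordering, then rewrite the second ordering as that position sequence:
positions: 18→1, 15→2, 25→3, 5→4, 8→5, 2→6
second ordering as positions: [6, 4, 2, 3, 1, 5]
Discordant pairs = inversions in this position sequence.
6: 4, 2, 3, 1, 5 → 5
4: 2, 3, 1 → 3
2: 1 → 1
3: 1 → 1
1: 0
5: 0
Total: 5 + 3 + 1 + 1 + 0 + 0 = 10

Pairs: 10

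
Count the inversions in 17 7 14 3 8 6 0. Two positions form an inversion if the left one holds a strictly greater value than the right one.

17

Count, for each position, how many later elements it exceeds:
17: 6
7: 3
14: 4
3: 1
8: 2
6: 1
0: 0
Sum: 6 + 3 + 4 + 1 + 2 + 1 + 0 = 17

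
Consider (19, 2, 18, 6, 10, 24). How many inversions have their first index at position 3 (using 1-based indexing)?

The element at index 3 is 18.
Elements after it: 6, 10, 24
Those smaller than 18: 6, 10

2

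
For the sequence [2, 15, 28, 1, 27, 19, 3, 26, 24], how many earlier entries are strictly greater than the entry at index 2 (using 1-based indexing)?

0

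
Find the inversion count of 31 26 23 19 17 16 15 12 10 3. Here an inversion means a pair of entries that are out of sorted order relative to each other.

Count, for each position, how many later elements it exceeds:
31 → 26, 23, 19, 17, 16, 15, 12, 10, 3 → 9
26 → 23, 19, 17, 16, 15, 12, 10, 3 → 8
23 → 19, 17, 16, 15, 12, 10, 3 → 7
19 → 17, 16, 15, 12, 10, 3 → 6
17 → 16, 15, 12, 10, 3 → 5
16 → 15, 12, 10, 3 → 4
15 → 12, 10, 3 → 3
12 → 10, 3 → 2
10 → 3 → 1
3 → none → 0
Sum: 9 + 8 + 7 + 6 + 5 + 4 + 3 + 2 + 1 + 0 = 45

Inversions: 45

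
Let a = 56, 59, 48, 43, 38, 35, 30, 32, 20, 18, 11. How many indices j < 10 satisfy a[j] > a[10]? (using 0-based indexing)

10 such elements

The element at index 10 is 11.
Elements before it: 56, 59, 48, 43, 38, 35, 30, 32, 20, 18
Those larger than 11: 56, 59, 48, 43, 38, 35, 30, 32, 20, 18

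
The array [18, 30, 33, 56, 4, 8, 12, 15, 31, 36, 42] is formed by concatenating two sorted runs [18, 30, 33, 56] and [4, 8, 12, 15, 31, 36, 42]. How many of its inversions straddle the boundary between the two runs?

20

Count, for every r in R, how many entries of L exceed r:
r = 4: 18, 30, 33, 56 → 4
r = 8: 18, 30, 33, 56 → 4
r = 12: 18, 30, 33, 56 → 4
r = 15: 18, 30, 33, 56 → 4
r = 31: 33, 56 → 2
r = 36: 56 → 1
r = 42: 56 → 1
Cross-inversions: 4 + 4 + 4 + 4 + 2 + 1 + 1 = 20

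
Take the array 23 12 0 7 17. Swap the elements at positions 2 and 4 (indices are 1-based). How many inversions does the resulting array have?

5

Positions 2 and 4 hold 12 and 7; after swapping, the array is [23, 7, 0, 12, 17].
For each element, count later entries that are smaller:
23: 4
7: 1
0: 0
12: 0
17: 0
Sum: 4 + 1 + 0 + 0 + 0 = 5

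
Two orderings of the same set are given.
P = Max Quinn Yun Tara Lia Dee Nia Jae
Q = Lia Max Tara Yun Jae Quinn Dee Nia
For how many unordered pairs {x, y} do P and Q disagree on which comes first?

Assign each item its position (1..8) in the first ordering, then rewrite the second ordering as that position sequence:
positions: Max→1, Quinn→2, Yun→3, Tara→4, Lia→5, Dee→6, Nia→7, Jae→8
second ordering as positions: [5, 1, 4, 3, 8, 2, 6, 7]
Discordant pairs = inversions in this position sequence.
5: 1, 4, 3, 2 → 4
1: 0
4: 3, 2 → 2
3: 2 → 1
8: 2, 6, 7 → 3
2: 0
6: 0
7: 0
Total: 4 + 0 + 2 + 1 + 3 + 0 + 0 + 0 = 10

10 disagreeing pairs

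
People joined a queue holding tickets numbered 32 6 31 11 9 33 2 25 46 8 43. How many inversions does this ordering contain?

24 out-of-order pairs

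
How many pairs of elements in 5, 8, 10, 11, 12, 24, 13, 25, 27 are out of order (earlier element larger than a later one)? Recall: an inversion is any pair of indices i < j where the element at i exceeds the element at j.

For each element, count later entries that are smaller:
5: 0
8: 0
10: 0
11: 0
12: 0
24: 1
13: 0
25: 0
27: 0
Sum: 0 + 0 + 0 + 0 + 0 + 1 + 0 + 0 + 0 = 1

Inversions: 1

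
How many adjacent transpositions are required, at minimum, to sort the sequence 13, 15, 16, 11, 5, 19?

7 adjacent swaps

Minimum adjacent swaps = number of inversions (each swap of adjacent out-of-order elements removes one inversion and no swap can remove more).
Count inversions — for each element, later elements that are smaller:
13: 11, 5 → 2
15: 11, 5 → 2
16: 11, 5 → 2
11: 5 → 1
5: none → 0
19: none → 0
Total inversions: 2 + 2 + 2 + 1 + 0 + 0 = 7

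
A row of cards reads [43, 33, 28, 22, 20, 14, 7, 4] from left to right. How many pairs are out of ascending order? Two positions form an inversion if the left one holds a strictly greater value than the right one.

28

Element-by-element contributions:
43 → 33, 28, 22, 20, 14, 7, 4 → 7
33 → 28, 22, 20, 14, 7, 4 → 6
28 → 22, 20, 14, 7, 4 → 5
22 → 20, 14, 7, 4 → 4
20 → 14, 7, 4 → 3
14 → 7, 4 → 2
7 → 4 → 1
4 → none → 0
Sum: 7 + 6 + 5 + 4 + 3 + 2 + 1 + 0 = 28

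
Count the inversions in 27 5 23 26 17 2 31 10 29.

17

Count, for each position, how many later elements it exceeds:
27 → 5, 23, 26, 17, 2, 10 → 6
5 → 2 → 1
23 → 17, 2, 10 → 3
26 → 17, 2, 10 → 3
17 → 2, 10 → 2
2 → none → 0
31 → 10, 29 → 2
10 → none → 0
29 → none → 0
Sum: 6 + 1 + 3 + 3 + 2 + 0 + 2 + 0 + 0 = 17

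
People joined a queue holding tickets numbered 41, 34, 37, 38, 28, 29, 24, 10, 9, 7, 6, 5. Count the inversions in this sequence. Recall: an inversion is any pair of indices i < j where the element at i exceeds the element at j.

Sweep left to right; for each value list the smaller values that follow it:
41: 11
34: 8
37: 8
38: 8
28: 6
29: 6
24: 5
10: 4
9: 3
7: 2
6: 1
5: 0
Sum: 11 + 8 + 8 + 8 + 6 + 6 + 5 + 4 + 3 + 2 + 1 + 0 = 62

62 inversions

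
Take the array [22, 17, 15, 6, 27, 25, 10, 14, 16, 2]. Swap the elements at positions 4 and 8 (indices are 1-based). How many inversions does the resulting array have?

Positions 4 and 8 hold 6 and 14; after swapping, the array is [22, 17, 15, 14, 27, 25, 10, 6, 16, 2].
Sweep left to right; for each value list the smaller values that follow it:
22: 7
17: 6
15: 4
14: 3
27: 5
25: 4
10: 2
6: 1
16: 1
2: 0
Sum: 7 + 6 + 4 + 3 + 5 + 4 + 2 + 1 + 1 + 0 = 33

33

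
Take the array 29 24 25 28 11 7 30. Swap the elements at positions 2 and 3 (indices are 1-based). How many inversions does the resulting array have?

13 inversions

Positions 2 and 3 hold 24 and 25; after swapping, the array is [29, 25, 24, 28, 11, 7, 30].
Count, for each position, how many later elements it exceeds:
29: 5
25: 3
24: 2
28: 2
11: 1
7: 0
30: 0
Sum: 5 + 3 + 2 + 2 + 1 + 0 + 0 = 13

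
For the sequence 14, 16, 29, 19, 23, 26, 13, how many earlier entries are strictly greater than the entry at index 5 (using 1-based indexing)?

The element at index 5 is 23.
Elements before it: 14, 16, 29, 19
Those larger than 23: 29

1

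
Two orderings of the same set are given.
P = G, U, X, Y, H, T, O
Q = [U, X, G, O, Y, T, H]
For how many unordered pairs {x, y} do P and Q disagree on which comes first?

Assign each item its position (1..7) in the first ordering, then rewrite the second ordering as that position sequence:
positions: G→1, U→2, X→3, Y→4, H→5, T→6, O→7
second ordering as positions: [2, 3, 1, 7, 4, 6, 5]
Discordant pairs = inversions in this position sequence.
2: 1 → 1
3: 1 → 1
1: 0
7: 4, 6, 5 → 3
4: 0
6: 5 → 1
5: 0
Total: 1 + 1 + 0 + 3 + 0 + 1 + 0 = 6

There are 6 disagreeing pairs.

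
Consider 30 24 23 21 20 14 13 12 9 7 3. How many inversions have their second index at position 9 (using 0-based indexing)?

The element at index 9 is 7.
Elements before it: 30, 24, 23, 21, 20, 14, 13, 12, 9
Those larger than 7: 30, 24, 23, 21, 20, 14, 13, 12, 9

9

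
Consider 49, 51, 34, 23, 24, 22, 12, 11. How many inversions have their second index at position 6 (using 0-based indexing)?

6 such elements

The element at index 6 is 12.
Elements before it: 49, 51, 34, 23, 24, 22
Those larger than 12: 49, 51, 34, 23, 24, 22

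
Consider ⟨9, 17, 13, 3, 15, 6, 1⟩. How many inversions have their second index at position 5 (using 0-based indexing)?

The element at index 5 is 6.
Elements before it: 9, 17, 13, 3, 15
Those larger than 6: 9, 17, 13, 15

4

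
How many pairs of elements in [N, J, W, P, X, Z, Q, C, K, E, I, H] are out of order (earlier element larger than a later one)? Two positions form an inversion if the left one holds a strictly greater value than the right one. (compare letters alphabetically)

For each element, count later entries that are smaller:
N → J, C, K, E, I, H → 6
J → C, E, I, H → 4
W → P, Q, C, K, E, I, H → 7
P → C, K, E, I, H → 5
X → Q, C, K, E, I, H → 6
Z → Q, C, K, E, I, H → 6
Q → C, K, E, I, H → 5
C → none → 0
K → E, I, H → 3
E → none → 0
I → H → 1
H → none → 0
Sum: 6 + 4 + 7 + 5 + 6 + 6 + 5 + 0 + 3 + 0 + 1 + 0 = 43

43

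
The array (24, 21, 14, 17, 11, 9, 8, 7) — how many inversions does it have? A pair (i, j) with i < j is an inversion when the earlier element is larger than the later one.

There are 27 inversions.

Element-by-element contributions:
24 → 21, 14, 17, 11, 9, 8, 7 → 7
21 → 14, 17, 11, 9, 8, 7 → 6
14 → 11, 9, 8, 7 → 4
17 → 11, 9, 8, 7 → 4
11 → 9, 8, 7 → 3
9 → 8, 7 → 2
8 → 7 → 1
7 → none → 0
Sum: 7 + 6 + 4 + 4 + 3 + 2 + 1 + 0 = 27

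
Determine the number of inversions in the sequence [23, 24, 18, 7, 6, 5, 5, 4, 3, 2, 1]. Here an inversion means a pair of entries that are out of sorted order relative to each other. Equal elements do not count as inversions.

Count, for each position, how many later elements it exceeds:
23 → 18, 7, 6, 5, 5, 4, 3, 2, 1 → 9
24 → 18, 7, 6, 5, 5, 4, 3, 2, 1 → 9
18 → 7, 6, 5, 5, 4, 3, 2, 1 → 8
7 → 6, 5, 5, 4, 3, 2, 1 → 7
6 → 5, 5, 4, 3, 2, 1 → 6
5 → 4, 3, 2, 1 → 4
5 → 4, 3, 2, 1 → 4
4 → 3, 2, 1 → 3
3 → 2, 1 → 2
2 → 1 → 1
1 → none → 0
Sum: 9 + 9 + 8 + 7 + 6 + 4 + 4 + 3 + 2 + 1 + 0 = 53

There are 53 out-of-order pairs.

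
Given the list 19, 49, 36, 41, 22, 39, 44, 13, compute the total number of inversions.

15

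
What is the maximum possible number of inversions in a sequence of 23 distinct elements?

A reversed (strictly descending) arrangement makes every pair an inversion, giving C(23, 2) inversions.
C(23, 2) = 23·22/2 = 253

253 inversions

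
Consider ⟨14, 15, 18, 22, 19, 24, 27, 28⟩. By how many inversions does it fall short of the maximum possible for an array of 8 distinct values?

27 inversions short

Maximum inversions for 8 distinct elements is C(8, 2) = 8·7/2 = 28.
Current inversions — for each element, count later smaller elements:
14: 0
15: 0
18: 0
22: 1
19: 0
24: 0
27: 0
28: 0
Current total: 0 + 0 + 0 + 1 + 0 + 0 + 0 + 0 = 1
Shortfall: 28 − 1 = 27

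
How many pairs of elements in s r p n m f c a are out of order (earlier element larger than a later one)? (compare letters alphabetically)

For each element, count later entries that are smaller:
s: 7
r: 6
p: 5
n: 4
m: 3
f: 2
c: 1
a: 0
Sum: 7 + 6 + 5 + 4 + 3 + 2 + 1 + 0 = 28

28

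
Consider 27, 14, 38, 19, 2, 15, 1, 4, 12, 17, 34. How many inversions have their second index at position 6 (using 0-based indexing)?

6 such elements

The element at index 6 is 1.
Elements before it: 27, 14, 38, 19, 2, 15
Those larger than 1: 27, 14, 38, 19, 2, 15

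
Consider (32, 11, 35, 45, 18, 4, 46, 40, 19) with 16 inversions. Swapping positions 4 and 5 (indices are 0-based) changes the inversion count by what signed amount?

-1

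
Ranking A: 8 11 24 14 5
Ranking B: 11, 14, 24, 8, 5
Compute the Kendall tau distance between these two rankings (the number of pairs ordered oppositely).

4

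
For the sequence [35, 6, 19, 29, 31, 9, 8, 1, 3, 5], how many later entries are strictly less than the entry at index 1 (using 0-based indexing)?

3

The element at index 1 is 6.
Elements after it: 19, 29, 31, 9, 8, 1, 3, 5
Those smaller than 6: 1, 3, 5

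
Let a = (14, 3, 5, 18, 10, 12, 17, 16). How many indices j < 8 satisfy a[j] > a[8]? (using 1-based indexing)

The element at index 8 is 16.
Elements before it: 14, 3, 5, 18, 10, 12, 17
Those larger than 16: 18, 17

2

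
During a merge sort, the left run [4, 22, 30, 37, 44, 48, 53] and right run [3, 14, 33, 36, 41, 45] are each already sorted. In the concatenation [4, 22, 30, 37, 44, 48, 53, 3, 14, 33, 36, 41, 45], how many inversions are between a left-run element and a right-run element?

26 cross-inversions

Count, for every r in R, how many entries of L exceed r:
r = 3: 4, 22, 30, 37, 44, 48, 53 → 7
r = 14: 22, 30, 37, 44, 48, 53 → 6
r = 33: 37, 44, 48, 53 → 4
r = 36: 37, 44, 48, 53 → 4
r = 41: 44, 48, 53 → 3
r = 45: 48, 53 → 2
Cross-inversions: 7 + 6 + 4 + 4 + 3 + 2 = 26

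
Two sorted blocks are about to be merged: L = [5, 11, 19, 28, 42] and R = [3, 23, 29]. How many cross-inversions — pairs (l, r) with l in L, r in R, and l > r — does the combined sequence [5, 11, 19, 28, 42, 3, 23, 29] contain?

8 cross-inversions

For each element r of the right run, count left-run elements greater than r:
r = 3: 5, 11, 19, 28, 42 → 5
r = 23: 28, 42 → 2
r = 29: 42 → 1
Cross-inversions: 5 + 2 + 1 = 8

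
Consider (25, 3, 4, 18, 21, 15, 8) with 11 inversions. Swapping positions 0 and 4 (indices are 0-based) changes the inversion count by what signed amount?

Positions 0 and 4 hold 25 and 21; after swapping, the array is [21, 3, 4, 18, 25, 15, 8].
Count, for each position, how many later elements it exceeds:
21 → 3, 4, 18, 15, 8 → 5
3 → none → 0
4 → none → 0
18 → 15, 8 → 2
25 → 15, 8 → 2
15 → 8 → 1
8 → none → 0
Sum: 5 + 0 + 0 + 2 + 2 + 1 + 0 = 10
Change: 10 − 11 = -1

-1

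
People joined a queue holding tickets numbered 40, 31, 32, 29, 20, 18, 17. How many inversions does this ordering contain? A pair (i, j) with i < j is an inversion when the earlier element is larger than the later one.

There are 20 inversions.

For each element, count later entries that are smaller:
40 → 31, 32, 29, 20, 18, 17 → 6
31 → 29, 20, 18, 17 → 4
32 → 29, 20, 18, 17 → 4
29 → 20, 18, 17 → 3
20 → 18, 17 → 2
18 → 17 → 1
17 → none → 0
Sum: 6 + 4 + 4 + 3 + 2 + 1 + 0 = 20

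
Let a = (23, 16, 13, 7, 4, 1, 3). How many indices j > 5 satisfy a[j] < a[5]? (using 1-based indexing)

The element at index 5 is 4.
Elements after it: 1, 3
Those smaller than 4: 1, 3

2 such elements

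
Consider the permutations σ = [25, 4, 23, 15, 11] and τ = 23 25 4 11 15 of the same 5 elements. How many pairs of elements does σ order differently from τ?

3 discordant pairs

Assign each item its position (1..5) in the first ordering, then rewrite the second ordering as that position sequence:
positions: 25→1, 4→2, 23→3, 15→4, 11→5
second ordering as positions: [3, 1, 2, 5, 4]
Discordant pairs = inversions in this position sequence.
3: 1, 2 → 2
1: 0
2: 0
5: 4 → 1
4: 0
Total: 2 + 0 + 0 + 1 + 0 = 3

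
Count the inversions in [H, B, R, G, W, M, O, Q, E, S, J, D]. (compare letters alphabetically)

Count, for each position, how many later elements it exceeds:
H → B, G, E, D → 4
B → none → 0
R → G, M, O, Q, E, J, D → 7
G → E, D → 2
W → M, O, Q, E, S, J, D → 7
M → E, J, D → 3
O → E, J, D → 3
Q → E, J, D → 3
E → D → 1
S → J, D → 2
J → D → 1
D → none → 0
Sum: 4 + 0 + 7 + 2 + 7 + 3 + 3 + 3 + 1 + 2 + 1 + 0 = 33

There are 33 inversions.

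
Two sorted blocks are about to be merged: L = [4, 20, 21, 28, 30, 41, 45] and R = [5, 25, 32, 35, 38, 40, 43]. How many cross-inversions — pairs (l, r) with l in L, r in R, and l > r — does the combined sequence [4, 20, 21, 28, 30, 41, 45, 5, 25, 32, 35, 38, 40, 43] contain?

Take each right-half value and tally the left-half values above it:
r = 5: 20, 21, 28, 30, 41, 45 → 6
r = 25: 28, 30, 41, 45 → 4
r = 32: 41, 45 → 2
r = 35: 41, 45 → 2
r = 38: 41, 45 → 2
r = 40: 41, 45 → 2
r = 43: 45 → 1
Cross-inversions: 6 + 4 + 2 + 2 + 2 + 2 + 1 = 19

19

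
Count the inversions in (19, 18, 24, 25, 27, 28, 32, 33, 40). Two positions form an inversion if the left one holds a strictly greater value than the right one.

1 inversion

For each element, count later entries that are smaller:
19: 1
18: 0
24: 0
25: 0
27: 0
28: 0
32: 0
33: 0
40: 0
Sum: 1 + 0 + 0 + 0 + 0 + 0 + 0 + 0 + 0 = 1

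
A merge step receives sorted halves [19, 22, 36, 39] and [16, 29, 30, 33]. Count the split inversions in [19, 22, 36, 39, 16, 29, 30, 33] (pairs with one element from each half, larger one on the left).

Take each right-half value and tally the left-half values above it:
r = 16: 19, 22, 36, 39 → 4
r = 29: 36, 39 → 2
r = 30: 36, 39 → 2
r = 33: 36, 39 → 2
Cross-inversions: 4 + 2 + 2 + 2 = 10

There are 10 cross-inversions.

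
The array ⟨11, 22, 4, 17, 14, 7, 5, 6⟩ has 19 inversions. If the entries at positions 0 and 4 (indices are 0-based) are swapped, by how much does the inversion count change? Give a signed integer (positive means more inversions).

Positions 0 and 4 hold 11 and 14; after swapping, the array is [14, 22, 4, 17, 11, 7, 5, 6].
For each element, count later entries that are smaller:
14 → 4, 11, 7, 5, 6 → 5
22 → 4, 17, 11, 7, 5, 6 → 6
4 → none → 0
17 → 11, 7, 5, 6 → 4
11 → 7, 5, 6 → 3
7 → 5, 6 → 2
5 → none → 0
6 → none → 0
Sum: 5 + 6 + 0 + 4 + 3 + 2 + 0 + 0 = 20
Change: 20 − 19 = +1

+1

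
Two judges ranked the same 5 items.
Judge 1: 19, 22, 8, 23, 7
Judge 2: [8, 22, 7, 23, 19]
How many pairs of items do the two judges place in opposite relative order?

6 discordant pairs

Assign each item its position (1..5) in the first ordering, then rewrite the second ordering as that position sequence:
positions: 19→1, 22→2, 8→3, 23→4, 7→5
second ordering as positions: [3, 2, 5, 4, 1]
Discordant pairs = inversions in this position sequence.
3: 2, 1 → 2
2: 1 → 1
5: 4, 1 → 2
4: 1 → 1
1: 0
Total: 2 + 1 + 2 + 1 + 0 = 6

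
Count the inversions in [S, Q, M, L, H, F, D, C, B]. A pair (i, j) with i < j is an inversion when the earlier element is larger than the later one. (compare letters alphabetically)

Out-of-order pairs: 36

Sweep left to right; for each value list the smaller values that follow it:
S: 8
Q: 7
M: 6
L: 5
H: 4
F: 3
D: 2
C: 1
B: 0
Sum: 8 + 7 + 6 + 5 + 4 + 3 + 2 + 1 + 0 = 36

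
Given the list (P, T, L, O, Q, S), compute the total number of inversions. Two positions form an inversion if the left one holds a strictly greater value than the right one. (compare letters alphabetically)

Inversion pairs (indices are 0-based):
(0,2): P > L
(0,3): P > O
(1,2): T > L
(1,3): T > O
(1,4): T > Q
(1,5): T > S
That's 6 pairs.

6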